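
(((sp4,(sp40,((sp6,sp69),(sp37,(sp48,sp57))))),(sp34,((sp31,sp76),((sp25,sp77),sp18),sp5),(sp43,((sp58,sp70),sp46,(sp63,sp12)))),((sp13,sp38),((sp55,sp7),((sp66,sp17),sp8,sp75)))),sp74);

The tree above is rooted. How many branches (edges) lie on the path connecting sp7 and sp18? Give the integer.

8

The MRCA of sp7 and sp18 is the node subtending ((sp4,(sp40,((sp6,sp69),(sp37,(sp48,sp57))))),(sp34,((sp31,sp76),((sp25,sp77),sp18),sp5),(sp43,((sp58,sp70),sp46,(sp63,sp12)))),((sp13,sp38),((sp55,sp7),((sp66,sp17),sp8,sp75)))).
From sp7 up to that node: 4 branches. From sp18 up to the same node: 4 branches. Total: 4 + 4 = 8.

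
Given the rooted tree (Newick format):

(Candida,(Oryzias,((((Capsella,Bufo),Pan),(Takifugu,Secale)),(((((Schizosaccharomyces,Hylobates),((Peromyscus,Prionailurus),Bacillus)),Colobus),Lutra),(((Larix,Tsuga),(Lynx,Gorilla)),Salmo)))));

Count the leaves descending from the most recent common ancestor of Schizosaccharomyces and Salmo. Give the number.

The MRCA of Schizosaccharomyces and Salmo is the node subtending (((((Schizosaccharomyces,Hylobates),((Peromyscus,Prionailurus),Bacillus)),Colobus),Lutra),(((Larix,Tsuga),(Lynx,Gorilla)),Salmo)).
That clade contains 12 terminal taxa: Bacillus, Colobus, Gorilla, Hylobates, Larix, Lutra, Lynx, Peromyscus, Prionailurus, Salmo, Schizosaccharomyces, Tsuga.

12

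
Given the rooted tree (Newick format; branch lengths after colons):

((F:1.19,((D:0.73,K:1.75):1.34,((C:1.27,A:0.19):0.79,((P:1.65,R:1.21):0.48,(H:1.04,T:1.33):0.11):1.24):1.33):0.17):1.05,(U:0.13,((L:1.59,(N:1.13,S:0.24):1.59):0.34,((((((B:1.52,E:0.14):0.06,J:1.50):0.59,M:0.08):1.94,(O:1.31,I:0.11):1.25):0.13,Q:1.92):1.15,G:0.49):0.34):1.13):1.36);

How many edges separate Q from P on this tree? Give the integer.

11

The MRCA of Q and P is the root of the tree.
From Q up to that node: 5 branches. From P up to the same node: 6 branches. Total: 5 + 6 = 11.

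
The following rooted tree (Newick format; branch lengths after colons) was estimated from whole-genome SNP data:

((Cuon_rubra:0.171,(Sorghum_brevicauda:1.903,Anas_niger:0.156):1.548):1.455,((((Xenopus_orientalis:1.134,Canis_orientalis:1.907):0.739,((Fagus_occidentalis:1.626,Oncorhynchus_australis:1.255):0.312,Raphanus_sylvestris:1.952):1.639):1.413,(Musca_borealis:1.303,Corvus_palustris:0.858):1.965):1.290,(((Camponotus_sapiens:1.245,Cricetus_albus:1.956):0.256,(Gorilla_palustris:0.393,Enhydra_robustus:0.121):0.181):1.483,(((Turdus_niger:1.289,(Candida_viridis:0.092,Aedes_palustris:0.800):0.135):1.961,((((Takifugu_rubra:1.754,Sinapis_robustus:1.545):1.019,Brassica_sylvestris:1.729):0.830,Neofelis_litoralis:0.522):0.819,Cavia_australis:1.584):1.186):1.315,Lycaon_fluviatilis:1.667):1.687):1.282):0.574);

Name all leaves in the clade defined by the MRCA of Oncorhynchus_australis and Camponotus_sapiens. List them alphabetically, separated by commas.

Aedes_palustris, Brassica_sylvestris, Camponotus_sapiens, Candida_viridis, Canis_orientalis, Cavia_australis, Corvus_palustris, Cricetus_albus, Enhydra_robustus, Fagus_occidentalis, Gorilla_palustris, Lycaon_fluviatilis, Musca_borealis, Neofelis_litoralis, Oncorhynchus_australis, Raphanus_sylvestris, Sinapis_robustus, Takifugu_rubra, Turdus_niger, Xenopus_orientalis

Tracing Oncorhynchus_australis: it sits inside (Fagus_occidentalis,Oncorhynchus_australis).
Tracing Camponotus_sapiens: it sits inside (Camponotus_sapiens,Cricetus_albus).
The smallest clade enclosing both is ((((Xenopus_orientalis,Canis_orientalis),((Fagus_occidentalis,Oncorhynchus_australis),Raphanus_sylvestris)),(Musca_borealis,Corvus_palustris)),(((Camponotus_sapiens,Cricetus_albus),(Gorilla_palustris,Enhydra_robustus)),(((Turdus_niger,(Candida_viridis,Aedes_palustris)),((((Takifugu_rubra,Sinapis_robustus),Brassica_sylvestris),Neofelis_litoralis),Cavia_australis)),Lycaon_fluviatilis))); the answer is its 20 terminal taxa in alphabetical order.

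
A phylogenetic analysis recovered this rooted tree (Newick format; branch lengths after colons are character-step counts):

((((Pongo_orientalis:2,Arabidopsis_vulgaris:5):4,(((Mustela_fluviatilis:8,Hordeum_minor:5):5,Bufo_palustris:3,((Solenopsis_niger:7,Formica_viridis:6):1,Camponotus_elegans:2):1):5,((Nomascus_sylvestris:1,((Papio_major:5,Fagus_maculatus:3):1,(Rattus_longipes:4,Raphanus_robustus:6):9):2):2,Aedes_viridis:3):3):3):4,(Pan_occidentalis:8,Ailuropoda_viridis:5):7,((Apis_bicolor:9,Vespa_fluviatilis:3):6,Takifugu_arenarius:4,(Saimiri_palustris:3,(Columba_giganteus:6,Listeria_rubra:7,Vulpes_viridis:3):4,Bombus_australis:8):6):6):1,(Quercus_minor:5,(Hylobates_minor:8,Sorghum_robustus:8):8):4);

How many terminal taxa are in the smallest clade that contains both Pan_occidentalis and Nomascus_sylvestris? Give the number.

24

The MRCA of Pan_occidentalis and Nomascus_sylvestris is the node subtending (((Pongo_orientalis,Arabidopsis_vulgaris),(((Mustela_fluviatilis,Hordeum_minor),Bufo_palustris,((Solenopsis_niger,Formica_viridis),Camponotus_elegans)),((Nomascus_sylvestris,((Papio_major,Fagus_maculatus),(Rattus_longipes,Raphanus_robustus))),Aedes_viridis))),(Pan_occidentalis,Ailuropoda_viridis),((Apis_bicolor,Vespa_fluviatilis),Takifugu_arenarius,(Saimiri_palustris,(Columba_giganteus,Listeria_rubra,Vulpes_viridis),Bombus_australis))).
That clade contains 24 terminal taxa: Aedes_viridis, Ailuropoda_viridis, Apis_bicolor, Arabidopsis_vulgaris, Bombus_australis, Bufo_palustris, Camponotus_elegans, Columba_giganteus, Fagus_maculatus, Formica_viridis, Hordeum_minor, Listeria_rubra, Mustela_fluviatilis, Nomascus_sylvestris, Pan_occidentalis, Papio_major, Pongo_orientalis, Raphanus_robustus, Rattus_longipes, Saimiri_palustris, Solenopsis_niger, Takifugu_arenarius, Vespa_fluviatilis, Vulpes_viridis.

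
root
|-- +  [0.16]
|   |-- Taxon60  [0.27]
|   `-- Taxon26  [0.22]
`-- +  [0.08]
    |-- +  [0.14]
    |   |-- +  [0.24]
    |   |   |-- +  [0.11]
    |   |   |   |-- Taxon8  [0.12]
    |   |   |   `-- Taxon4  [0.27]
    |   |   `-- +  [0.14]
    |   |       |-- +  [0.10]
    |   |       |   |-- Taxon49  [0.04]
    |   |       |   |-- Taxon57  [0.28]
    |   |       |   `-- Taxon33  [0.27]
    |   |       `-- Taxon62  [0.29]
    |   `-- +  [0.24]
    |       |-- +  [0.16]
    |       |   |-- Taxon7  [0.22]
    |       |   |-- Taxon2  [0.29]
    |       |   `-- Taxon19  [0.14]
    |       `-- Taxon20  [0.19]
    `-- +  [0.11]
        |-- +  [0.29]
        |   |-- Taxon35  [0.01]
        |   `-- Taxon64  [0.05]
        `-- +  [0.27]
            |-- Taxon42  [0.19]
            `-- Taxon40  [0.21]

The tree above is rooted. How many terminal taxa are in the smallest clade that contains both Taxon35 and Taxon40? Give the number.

4

The MRCA of Taxon35 and Taxon40 is the node subtending ((Taxon35,Taxon64),(Taxon42,Taxon40)).
That clade contains 4 terminal taxa: Taxon35, Taxon40, Taxon42, Taxon64.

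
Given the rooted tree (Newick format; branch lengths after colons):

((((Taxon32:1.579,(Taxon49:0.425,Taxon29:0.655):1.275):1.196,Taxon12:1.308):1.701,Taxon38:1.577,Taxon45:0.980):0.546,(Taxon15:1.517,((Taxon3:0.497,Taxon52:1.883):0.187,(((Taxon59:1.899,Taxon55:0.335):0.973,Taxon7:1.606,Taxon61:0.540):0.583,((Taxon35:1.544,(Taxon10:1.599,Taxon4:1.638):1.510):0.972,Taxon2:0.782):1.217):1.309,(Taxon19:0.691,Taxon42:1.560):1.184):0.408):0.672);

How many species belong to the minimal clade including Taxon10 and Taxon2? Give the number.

4

The MRCA of Taxon10 and Taxon2 is the node subtending ((Taxon35,(Taxon10,Taxon4)),Taxon2).
That clade contains 4 terminal taxa: Taxon10, Taxon2, Taxon35, Taxon4.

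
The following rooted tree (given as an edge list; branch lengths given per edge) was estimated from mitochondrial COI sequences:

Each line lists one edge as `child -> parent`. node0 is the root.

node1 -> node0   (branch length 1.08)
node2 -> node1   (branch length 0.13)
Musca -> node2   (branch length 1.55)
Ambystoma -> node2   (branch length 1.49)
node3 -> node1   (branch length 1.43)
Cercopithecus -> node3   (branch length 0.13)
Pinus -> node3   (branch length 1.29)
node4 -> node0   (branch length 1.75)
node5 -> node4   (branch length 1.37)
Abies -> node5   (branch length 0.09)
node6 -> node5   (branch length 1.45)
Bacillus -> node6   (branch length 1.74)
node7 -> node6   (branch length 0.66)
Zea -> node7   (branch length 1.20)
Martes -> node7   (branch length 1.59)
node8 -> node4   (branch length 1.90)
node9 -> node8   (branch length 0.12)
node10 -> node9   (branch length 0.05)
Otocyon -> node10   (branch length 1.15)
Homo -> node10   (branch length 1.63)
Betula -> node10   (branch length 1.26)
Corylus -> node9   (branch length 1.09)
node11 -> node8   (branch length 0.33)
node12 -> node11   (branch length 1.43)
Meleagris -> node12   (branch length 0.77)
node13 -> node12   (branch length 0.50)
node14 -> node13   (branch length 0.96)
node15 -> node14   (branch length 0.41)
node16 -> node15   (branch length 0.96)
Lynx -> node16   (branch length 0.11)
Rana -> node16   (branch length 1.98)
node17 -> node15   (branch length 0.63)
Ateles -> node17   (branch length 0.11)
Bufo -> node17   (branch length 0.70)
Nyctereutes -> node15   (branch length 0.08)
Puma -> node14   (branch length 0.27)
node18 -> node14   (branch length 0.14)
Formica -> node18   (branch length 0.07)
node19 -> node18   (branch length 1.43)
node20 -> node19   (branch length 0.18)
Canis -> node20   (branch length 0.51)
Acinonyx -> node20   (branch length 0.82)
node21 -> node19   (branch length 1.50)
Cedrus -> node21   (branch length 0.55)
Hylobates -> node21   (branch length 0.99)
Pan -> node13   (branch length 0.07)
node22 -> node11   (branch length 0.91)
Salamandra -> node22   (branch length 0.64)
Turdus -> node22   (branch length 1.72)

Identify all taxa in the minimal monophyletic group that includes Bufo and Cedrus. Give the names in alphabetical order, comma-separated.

Tracing Bufo: it sits inside (Ateles,Bufo).
Tracing Cedrus: it sits inside (Cedrus,Hylobates).
The smallest clade enclosing both is (((Lynx,Rana),(Ateles,Bufo),Nyctereutes),Puma,(Formica,((Canis,Acinonyx),(Cedrus,Hylobates)))); the answer is its 11 terminal taxa in alphabetical order.

Acinonyx, Ateles, Bufo, Canis, Cedrus, Formica, Hylobates, Lynx, Nyctereutes, Puma, Rana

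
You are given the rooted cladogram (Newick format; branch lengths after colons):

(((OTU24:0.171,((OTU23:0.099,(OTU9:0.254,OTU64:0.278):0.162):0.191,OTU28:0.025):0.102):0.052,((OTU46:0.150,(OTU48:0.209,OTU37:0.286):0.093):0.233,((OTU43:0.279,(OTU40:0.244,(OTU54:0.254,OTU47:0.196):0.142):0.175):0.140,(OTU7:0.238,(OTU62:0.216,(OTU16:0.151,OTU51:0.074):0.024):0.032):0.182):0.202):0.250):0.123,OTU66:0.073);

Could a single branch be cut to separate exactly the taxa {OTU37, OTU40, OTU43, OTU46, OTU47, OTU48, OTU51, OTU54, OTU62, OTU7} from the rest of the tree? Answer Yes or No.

The MRCA of the listed taxa subtends ((OTU46,(OTU48,OTU37)),((OTU43,(OTU40,(OTU54,OTU47))),(OTU7,(OTU62,(OTU16,OTU51))))).
That clade also contains OTU16, which is not in the proposed group, so the group is not monophyletic.

No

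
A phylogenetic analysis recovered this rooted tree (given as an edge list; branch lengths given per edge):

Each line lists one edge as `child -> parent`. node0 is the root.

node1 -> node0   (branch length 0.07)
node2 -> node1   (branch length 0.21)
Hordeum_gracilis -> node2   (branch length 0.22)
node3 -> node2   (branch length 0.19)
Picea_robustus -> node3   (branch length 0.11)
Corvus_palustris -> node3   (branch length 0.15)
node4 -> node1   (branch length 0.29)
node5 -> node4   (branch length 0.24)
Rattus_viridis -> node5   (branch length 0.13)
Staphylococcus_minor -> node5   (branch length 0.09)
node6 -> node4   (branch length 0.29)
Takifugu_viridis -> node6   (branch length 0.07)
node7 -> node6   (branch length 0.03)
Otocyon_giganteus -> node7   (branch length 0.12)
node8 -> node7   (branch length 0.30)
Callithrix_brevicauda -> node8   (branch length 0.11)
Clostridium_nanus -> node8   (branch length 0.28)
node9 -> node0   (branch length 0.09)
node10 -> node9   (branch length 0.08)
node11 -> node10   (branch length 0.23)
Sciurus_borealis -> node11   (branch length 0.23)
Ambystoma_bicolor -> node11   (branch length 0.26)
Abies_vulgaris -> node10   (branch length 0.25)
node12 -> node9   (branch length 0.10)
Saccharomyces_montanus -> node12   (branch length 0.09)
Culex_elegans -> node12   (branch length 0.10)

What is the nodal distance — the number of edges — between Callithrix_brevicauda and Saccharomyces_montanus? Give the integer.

9

The MRCA of Callithrix_brevicauda and Saccharomyces_montanus is the root of the tree.
From Callithrix_brevicauda up to that node: 6 branches. From Saccharomyces_montanus up to the same node: 3 branches. Total: 6 + 3 = 9.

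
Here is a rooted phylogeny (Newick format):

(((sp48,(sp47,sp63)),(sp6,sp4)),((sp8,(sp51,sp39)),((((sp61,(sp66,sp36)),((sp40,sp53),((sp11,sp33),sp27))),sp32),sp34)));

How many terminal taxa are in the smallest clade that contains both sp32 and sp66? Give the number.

9

The MRCA of sp32 and sp66 is the node subtending (((sp61,(sp66,sp36)),((sp40,sp53),((sp11,sp33),sp27))),sp32).
That clade contains 9 terminal taxa: sp11, sp27, sp32, sp33, sp36, sp40, sp53, sp61, sp66.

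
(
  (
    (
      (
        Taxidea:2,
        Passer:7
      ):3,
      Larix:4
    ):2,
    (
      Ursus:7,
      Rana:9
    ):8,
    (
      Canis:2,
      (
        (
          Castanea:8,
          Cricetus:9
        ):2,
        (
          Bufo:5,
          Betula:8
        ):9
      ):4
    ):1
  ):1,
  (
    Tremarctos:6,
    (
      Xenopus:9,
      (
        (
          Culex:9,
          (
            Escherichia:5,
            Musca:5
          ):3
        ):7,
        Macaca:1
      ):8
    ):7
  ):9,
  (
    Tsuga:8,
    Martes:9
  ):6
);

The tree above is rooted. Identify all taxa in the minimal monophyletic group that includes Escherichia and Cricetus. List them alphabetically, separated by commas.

Betula, Bufo, Canis, Castanea, Cricetus, Culex, Escherichia, Larix, Macaca, Martes, Musca, Passer, Rana, Taxidea, Tremarctos, Tsuga, Ursus, Xenopus

Tracing Escherichia: it sits inside (Escherichia,Musca).
Tracing Cricetus: it sits inside (Castanea,Cricetus).
The smallest clade enclosing both is the whole tree (their MRCA is the root), so the answer is all 18 tips in alphabetical order.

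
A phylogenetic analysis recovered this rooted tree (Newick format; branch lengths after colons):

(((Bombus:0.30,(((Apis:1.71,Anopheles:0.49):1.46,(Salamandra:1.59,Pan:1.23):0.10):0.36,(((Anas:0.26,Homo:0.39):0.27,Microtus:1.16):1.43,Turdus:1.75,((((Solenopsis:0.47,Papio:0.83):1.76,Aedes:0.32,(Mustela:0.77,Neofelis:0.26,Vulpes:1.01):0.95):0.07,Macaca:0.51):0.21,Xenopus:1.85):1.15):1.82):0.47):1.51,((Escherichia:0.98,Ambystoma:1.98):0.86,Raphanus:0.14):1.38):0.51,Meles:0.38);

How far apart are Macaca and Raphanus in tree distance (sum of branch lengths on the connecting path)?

The path runs Macaca → … → MRCA → … → Raphanus; the MRCA is the node subtending ((Bombus,(((Apis,Anopheles),(Salamandra,Pan)),(((Anas,Homo),Microtus),Turdus,((((Solenopsis,Papio),Aedes,(Mustela,Neofelis,Vulpes)),Macaca),Xenopus)))),((Escherichia,Ambystoma),Raphanus)).
Branch lengths along that path: 0.51 + 0.21 + 1.15 + 1.82 + 0.47 + 1.51 + 1.38 + 0.14 = 7.19.

7.19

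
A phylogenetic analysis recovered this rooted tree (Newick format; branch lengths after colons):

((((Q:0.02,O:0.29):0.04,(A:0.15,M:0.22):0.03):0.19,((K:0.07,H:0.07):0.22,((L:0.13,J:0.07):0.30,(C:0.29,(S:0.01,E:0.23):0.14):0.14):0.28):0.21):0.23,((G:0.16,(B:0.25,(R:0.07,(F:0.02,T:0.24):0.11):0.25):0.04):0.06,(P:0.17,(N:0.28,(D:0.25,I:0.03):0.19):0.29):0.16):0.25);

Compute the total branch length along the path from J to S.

0.66

The path runs J → … → MRCA → … → S; the MRCA is the node subtending ((L,J),(C,(S,E))).
Branch lengths along that path: 0.07 + 0.30 + 0.14 + 0.14 + 0.01 = 0.66.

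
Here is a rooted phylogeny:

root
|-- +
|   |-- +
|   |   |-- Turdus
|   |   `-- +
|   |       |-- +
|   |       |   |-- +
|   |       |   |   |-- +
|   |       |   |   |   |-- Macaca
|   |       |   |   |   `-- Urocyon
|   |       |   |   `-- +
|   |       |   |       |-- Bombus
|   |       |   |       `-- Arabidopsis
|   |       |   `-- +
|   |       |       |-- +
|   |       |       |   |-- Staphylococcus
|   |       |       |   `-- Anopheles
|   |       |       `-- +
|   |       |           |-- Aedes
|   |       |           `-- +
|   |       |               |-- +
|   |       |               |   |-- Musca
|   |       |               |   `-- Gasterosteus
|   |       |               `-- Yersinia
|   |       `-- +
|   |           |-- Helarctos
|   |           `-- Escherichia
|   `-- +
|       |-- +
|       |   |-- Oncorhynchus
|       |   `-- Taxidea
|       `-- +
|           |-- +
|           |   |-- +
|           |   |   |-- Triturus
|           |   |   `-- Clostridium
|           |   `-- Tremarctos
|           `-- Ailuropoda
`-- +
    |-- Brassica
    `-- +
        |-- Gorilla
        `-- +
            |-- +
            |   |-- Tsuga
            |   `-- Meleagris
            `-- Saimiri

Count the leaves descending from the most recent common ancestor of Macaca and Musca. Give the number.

The MRCA of Macaca and Musca is the node subtending (((Macaca,Urocyon),(Bombus,Arabidopsis)),((Staphylococcus,Anopheles),(Aedes,((Musca,Gasterosteus),Yersinia)))).
That clade contains 10 terminal taxa: Aedes, Anopheles, Arabidopsis, Bombus, Gasterosteus, Macaca, Musca, Staphylococcus, Urocyon, Yersinia.

10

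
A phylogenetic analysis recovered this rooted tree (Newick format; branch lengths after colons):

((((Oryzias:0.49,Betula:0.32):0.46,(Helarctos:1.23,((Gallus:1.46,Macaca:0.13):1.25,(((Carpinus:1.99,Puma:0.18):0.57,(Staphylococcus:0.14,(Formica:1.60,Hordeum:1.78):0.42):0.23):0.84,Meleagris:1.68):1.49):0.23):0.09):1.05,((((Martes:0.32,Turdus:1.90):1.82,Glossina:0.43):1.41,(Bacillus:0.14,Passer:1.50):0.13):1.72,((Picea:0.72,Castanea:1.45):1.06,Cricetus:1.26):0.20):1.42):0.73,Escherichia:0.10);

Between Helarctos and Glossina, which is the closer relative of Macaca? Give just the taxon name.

The MRCA of Macaca and Helarctos subtends (Helarctos,((Gallus,Macaca),(((Carpinus,Puma),(Staphylococcus,(Formica,Hordeum))),Meleagris))) (9 taxa).
The MRCA of Macaca and Glossina subtends (((Oryzias,Betula),(Helarctos,((Gallus,Macaca),(((Carpinus,Puma),(Staphylococcus,(Formica,Hordeum))),Meleagris)))),((((Martes,Turdus),Glossina),(Bacillus,Passer)),((Picea,Castanea),Cricetus))) (19 taxa).
The first is nested inside the second, so Macaca shares a more recent common ancestor with Helarctos.

Helarctos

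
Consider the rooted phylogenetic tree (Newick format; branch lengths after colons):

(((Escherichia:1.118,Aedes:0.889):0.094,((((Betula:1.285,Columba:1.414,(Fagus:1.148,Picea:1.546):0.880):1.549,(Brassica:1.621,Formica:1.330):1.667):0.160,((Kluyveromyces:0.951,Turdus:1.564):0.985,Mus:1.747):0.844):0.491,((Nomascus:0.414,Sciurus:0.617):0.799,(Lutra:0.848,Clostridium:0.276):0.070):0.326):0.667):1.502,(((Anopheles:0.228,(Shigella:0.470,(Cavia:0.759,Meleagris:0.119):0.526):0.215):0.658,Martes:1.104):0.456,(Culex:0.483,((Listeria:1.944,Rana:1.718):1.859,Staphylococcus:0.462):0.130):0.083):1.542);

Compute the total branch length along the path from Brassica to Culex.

The path runs Brassica → … → MRCA → … → Culex; the MRCA is the root of the tree.
Branch lengths along that path: 1.621 + 1.667 + 0.160 + 0.491 + 0.667 + 1.502 + 1.542 + 0.083 + 0.483 = 8.216.

8.216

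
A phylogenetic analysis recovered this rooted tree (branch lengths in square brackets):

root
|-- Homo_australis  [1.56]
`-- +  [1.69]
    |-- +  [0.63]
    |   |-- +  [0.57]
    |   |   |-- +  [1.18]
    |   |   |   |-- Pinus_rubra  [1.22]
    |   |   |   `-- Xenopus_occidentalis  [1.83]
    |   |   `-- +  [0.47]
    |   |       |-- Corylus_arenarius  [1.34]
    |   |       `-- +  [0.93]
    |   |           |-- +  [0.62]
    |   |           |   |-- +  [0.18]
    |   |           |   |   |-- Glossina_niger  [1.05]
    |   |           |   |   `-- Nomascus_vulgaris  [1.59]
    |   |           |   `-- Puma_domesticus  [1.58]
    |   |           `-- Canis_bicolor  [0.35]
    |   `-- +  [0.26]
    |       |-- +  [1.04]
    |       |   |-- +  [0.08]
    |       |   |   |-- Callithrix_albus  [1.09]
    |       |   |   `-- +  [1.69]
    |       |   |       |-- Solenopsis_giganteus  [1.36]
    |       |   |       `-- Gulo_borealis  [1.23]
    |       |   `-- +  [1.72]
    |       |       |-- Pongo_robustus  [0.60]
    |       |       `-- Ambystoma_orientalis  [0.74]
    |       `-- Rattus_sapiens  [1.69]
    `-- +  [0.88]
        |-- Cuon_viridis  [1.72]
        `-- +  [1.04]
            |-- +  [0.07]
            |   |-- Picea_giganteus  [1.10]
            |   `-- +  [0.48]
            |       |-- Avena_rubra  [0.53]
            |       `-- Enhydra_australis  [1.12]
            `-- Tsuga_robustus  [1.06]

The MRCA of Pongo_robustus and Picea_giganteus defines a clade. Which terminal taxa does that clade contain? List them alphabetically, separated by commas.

Tracing Pongo_robustus: it sits inside (Pongo_robustus,Ambystoma_orientalis).
Tracing Picea_giganteus: it sits inside (Picea_giganteus,(Avena_rubra,Enhydra_australis)).
The smallest clade enclosing both is ((((Pinus_rubra,Xenopus_occidentalis),(Corylus_arenarius,(((Glossina_niger,Nomascus_vulgaris),Puma_domesticus),Canis_bicolor))),(((Callithrix_albus,(Solenopsis_giganteus,Gulo_borealis)),(Pongo_robustus,Ambystoma_orientalis)),Rattus_sapiens)),(Cuon_viridis,((Picea_giganteus,(Avena_rubra,Enhydra_australis)),Tsuga_robustus))); the answer is its 18 terminal taxa in alphabetical order.

Ambystoma_orientalis, Avena_rubra, Callithrix_albus, Canis_bicolor, Corylus_arenarius, Cuon_viridis, Enhydra_australis, Glossina_niger, Gulo_borealis, Nomascus_vulgaris, Picea_giganteus, Pinus_rubra, Pongo_robustus, Puma_domesticus, Rattus_sapiens, Solenopsis_giganteus, Tsuga_robustus, Xenopus_occidentalis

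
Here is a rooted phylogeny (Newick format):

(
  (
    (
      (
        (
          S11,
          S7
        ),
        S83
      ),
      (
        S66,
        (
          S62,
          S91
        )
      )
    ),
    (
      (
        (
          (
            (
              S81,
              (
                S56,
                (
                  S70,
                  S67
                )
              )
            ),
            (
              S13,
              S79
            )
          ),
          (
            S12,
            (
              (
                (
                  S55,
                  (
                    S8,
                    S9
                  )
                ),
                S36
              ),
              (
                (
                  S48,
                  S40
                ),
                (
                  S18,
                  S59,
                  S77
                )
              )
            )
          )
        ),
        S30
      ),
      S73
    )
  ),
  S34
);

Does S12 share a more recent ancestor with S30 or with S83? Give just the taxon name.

S30

The MRCA of S12 and S30 subtends ((((S81,(S56,(S70,S67))),(S13,S79)),(S12,(((S55,(S8,S9)),S36),((S48,S40),(S18,S59,S77))))),S30) (17 taxa).
The MRCA of S12 and S83 subtends ((((S11,S7),S83),(S66,(S62,S91))),(((((S81,(S56,(S70,S67))),(S13,S79)),(S12,(((S55,(S8,S9)),S36),((S48,S40),(S18,S59,S77))))),S30),S73)) (24 taxa).
The first is nested inside the second, so S12 shares a more recent common ancestor with S30.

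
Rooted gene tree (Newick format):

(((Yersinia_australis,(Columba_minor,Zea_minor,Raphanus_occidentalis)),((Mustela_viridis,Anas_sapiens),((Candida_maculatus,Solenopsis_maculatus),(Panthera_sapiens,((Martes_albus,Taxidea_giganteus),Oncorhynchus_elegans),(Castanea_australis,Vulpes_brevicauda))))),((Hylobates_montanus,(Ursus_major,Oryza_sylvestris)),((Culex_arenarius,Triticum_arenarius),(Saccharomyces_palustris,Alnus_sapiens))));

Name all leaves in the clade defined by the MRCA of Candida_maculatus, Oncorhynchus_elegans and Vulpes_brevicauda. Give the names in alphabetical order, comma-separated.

Candida_maculatus, Castanea_australis, Martes_albus, Oncorhynchus_elegans, Panthera_sapiens, Solenopsis_maculatus, Taxidea_giganteus, Vulpes_brevicauda

Tracing Candida_maculatus: it sits inside (Candida_maculatus,Solenopsis_maculatus).
Tracing Oncorhynchus_elegans: it sits inside ((Martes_albus,Taxidea_giganteus),Oncorhynchus_elegans).
Tracing Vulpes_brevicauda: it sits inside (Castanea_australis,Vulpes_brevicauda).
The smallest clade enclosing all 3 is ((Candida_maculatus,Solenopsis_maculatus),(Panthera_sapiens,((Martes_albus,Taxidea_giganteus),Oncorhynchus_elegans),(Castanea_australis,Vulpes_brevicauda))); the answer is its 8 terminal taxa in alphabetical order.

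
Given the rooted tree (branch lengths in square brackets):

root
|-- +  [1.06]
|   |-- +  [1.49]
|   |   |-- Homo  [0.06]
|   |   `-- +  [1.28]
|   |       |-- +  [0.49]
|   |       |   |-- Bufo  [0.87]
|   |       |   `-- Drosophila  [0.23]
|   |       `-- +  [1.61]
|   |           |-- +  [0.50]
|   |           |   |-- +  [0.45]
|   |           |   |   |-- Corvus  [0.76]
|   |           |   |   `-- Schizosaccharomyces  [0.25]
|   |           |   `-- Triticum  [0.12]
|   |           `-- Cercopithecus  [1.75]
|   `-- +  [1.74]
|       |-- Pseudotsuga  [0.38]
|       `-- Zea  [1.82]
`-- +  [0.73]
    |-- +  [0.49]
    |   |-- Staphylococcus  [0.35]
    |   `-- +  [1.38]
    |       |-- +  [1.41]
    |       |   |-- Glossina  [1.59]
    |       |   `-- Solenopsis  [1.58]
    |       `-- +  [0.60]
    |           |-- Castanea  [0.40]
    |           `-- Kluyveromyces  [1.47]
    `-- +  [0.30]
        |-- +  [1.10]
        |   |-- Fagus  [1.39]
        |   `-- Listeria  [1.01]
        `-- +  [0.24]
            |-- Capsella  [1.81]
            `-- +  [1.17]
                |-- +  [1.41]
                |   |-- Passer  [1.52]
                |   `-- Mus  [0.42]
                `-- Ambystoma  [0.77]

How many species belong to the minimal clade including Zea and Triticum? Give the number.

The MRCA of Zea and Triticum is the node subtending ((Homo,((Bufo,Drosophila),(((Corvus,Schizosaccharomyces),Triticum),Cercopithecus))),(Pseudotsuga,Zea)).
That clade contains 9 terminal taxa: Bufo, Cercopithecus, Corvus, Drosophila, Homo, Pseudotsuga, Schizosaccharomyces, Triticum, Zea.

9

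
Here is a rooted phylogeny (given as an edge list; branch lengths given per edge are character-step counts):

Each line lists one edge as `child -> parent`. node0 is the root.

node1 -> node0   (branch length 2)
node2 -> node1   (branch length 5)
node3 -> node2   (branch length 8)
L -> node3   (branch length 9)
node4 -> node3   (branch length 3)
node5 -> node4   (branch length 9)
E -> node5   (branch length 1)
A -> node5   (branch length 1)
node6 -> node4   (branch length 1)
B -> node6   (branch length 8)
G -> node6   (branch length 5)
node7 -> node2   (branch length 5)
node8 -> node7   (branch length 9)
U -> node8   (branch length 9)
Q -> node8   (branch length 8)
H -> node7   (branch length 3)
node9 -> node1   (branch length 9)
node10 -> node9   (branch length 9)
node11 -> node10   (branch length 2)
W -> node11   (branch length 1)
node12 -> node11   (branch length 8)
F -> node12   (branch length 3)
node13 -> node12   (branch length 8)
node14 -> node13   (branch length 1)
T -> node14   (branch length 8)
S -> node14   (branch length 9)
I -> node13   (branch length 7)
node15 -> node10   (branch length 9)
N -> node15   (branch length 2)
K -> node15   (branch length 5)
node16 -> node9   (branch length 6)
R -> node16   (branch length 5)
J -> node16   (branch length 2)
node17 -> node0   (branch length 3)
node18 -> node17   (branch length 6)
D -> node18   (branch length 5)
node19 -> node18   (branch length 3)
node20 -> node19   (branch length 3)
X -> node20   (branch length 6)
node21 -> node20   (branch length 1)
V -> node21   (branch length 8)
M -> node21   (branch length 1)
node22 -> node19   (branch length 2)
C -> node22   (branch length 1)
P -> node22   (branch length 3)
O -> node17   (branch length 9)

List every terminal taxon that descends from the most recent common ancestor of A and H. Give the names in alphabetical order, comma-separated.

A, B, E, G, H, L, Q, U

Tracing A: it sits inside (E,A).
Tracing H: it sits inside ((U,Q),H).
The smallest clade enclosing both is ((L,((E,A),(B,G))),((U,Q),H)); the answer is its 8 terminal taxa in alphabetical order.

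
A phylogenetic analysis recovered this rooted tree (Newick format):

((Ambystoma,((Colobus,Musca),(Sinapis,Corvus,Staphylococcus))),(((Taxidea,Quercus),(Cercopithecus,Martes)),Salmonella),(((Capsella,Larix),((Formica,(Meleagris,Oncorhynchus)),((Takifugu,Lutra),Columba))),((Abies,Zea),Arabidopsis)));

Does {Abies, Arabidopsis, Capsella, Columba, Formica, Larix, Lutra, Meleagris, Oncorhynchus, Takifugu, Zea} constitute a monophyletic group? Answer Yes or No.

Yes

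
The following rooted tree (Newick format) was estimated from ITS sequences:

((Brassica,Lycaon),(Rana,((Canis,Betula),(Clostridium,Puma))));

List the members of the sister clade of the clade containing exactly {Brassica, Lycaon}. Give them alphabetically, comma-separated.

The clade containing exactly {Brassica, Lycaon} attaches directly to the root of the tree.
The other lineage descending from that same node — the sister group — is (Rana,((Canis,Betula),(Clostridium,Puma))); its 5 tips in alphabetical order are the answer.

Betula, Canis, Clostridium, Puma, Rana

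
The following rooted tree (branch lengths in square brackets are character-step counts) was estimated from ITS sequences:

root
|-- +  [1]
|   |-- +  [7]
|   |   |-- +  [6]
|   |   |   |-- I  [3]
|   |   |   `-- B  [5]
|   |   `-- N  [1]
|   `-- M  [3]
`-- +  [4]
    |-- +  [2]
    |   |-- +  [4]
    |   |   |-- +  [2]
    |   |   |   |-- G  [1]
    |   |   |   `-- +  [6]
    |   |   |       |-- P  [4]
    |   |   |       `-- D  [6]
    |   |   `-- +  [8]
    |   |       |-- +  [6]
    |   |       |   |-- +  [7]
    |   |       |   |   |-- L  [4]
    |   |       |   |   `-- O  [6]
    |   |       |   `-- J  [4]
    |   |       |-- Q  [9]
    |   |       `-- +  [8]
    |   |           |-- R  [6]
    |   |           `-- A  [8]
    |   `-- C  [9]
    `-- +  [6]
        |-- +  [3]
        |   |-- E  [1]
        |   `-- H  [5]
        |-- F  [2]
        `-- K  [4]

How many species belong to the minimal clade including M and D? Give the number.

18

The MRCA of M and D is the root, so the clade is the entire tree.
That clade contains 18 terminal taxa: A, B, C, D, E, F, G, H, I, J, K, L, M, N, O, P, Q, R.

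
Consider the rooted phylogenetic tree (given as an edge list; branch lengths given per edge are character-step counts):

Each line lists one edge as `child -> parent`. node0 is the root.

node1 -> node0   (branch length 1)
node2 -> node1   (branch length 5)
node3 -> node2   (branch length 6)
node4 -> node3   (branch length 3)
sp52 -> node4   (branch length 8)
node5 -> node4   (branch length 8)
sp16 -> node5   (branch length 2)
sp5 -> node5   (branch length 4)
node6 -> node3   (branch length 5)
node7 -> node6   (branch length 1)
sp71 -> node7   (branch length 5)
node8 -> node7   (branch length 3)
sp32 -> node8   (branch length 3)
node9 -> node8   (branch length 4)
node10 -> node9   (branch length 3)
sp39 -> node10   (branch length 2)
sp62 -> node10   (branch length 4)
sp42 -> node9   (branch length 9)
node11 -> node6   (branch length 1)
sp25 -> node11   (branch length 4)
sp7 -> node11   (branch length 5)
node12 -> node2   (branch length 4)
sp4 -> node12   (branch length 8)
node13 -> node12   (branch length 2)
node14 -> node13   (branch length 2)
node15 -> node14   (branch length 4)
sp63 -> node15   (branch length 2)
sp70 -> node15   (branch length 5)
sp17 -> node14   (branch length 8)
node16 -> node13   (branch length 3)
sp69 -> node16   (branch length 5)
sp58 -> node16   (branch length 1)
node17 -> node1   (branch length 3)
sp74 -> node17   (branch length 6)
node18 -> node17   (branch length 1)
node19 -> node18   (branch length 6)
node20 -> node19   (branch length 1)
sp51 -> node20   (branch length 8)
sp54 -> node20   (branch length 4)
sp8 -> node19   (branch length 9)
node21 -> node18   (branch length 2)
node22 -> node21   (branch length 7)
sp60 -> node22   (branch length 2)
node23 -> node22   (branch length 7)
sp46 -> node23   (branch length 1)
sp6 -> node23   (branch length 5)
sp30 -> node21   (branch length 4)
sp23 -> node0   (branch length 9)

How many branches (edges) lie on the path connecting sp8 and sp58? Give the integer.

The MRCA of sp8 and sp58 is the node subtending ((((sp52,(sp16,sp5)),((sp71,(sp32,((sp39,sp62),sp42))),(sp25,sp7))),(sp4,(((sp63,sp70),sp17),(sp69,sp58)))),(sp74,(((sp51,sp54),sp8),((sp60,(sp46,sp6)),sp30)))).
From sp8 up to that node: 4 branches. From sp58 up to the same node: 5 branches. Total: 4 + 5 = 9.

9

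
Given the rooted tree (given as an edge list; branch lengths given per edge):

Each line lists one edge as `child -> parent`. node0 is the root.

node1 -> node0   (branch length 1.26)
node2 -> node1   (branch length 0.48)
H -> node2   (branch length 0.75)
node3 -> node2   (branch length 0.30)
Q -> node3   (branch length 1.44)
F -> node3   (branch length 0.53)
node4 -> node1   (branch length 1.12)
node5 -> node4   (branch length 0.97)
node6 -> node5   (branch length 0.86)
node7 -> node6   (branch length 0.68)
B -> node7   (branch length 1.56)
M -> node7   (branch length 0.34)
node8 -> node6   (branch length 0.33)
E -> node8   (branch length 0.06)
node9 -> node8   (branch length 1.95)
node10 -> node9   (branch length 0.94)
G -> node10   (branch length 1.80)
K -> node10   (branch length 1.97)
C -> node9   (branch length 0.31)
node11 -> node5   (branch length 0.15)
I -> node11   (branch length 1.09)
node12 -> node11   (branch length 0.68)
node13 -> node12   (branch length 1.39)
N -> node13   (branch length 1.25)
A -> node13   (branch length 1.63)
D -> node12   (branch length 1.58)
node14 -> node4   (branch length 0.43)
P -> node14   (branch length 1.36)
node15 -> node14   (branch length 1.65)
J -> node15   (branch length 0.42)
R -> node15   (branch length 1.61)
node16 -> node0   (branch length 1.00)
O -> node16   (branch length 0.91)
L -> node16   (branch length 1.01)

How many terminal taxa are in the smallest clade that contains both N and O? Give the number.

18

The MRCA of N and O is the root, so the clade is the entire tree.
That clade contains 18 terminal taxa: A, B, C, D, E, F, G, H, I, J, K, L, M, N, O, P, Q, R.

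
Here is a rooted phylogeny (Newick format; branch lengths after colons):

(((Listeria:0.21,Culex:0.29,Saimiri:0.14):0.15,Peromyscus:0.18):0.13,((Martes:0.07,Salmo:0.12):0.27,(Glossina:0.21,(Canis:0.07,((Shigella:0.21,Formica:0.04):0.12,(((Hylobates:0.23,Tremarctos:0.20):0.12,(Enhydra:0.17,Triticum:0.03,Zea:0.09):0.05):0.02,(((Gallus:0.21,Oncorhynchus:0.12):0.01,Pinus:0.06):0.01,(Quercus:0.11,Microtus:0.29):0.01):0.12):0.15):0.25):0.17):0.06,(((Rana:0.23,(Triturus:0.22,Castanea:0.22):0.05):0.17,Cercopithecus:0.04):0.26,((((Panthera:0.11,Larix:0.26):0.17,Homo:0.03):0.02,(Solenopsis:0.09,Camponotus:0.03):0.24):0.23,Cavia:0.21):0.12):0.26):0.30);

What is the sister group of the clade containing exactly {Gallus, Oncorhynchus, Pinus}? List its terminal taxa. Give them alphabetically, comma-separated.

Microtus, Quercus

The clade containing exactly {Gallus, Oncorhynchus, Pinus} attaches to the tree at the node subtending (((Gallus,Oncorhynchus),Pinus),(Quercus,Microtus)).
The other lineage descending from that same node — the sister group — is (Quercus,Microtus); its 2 tips in alphabetical order are the answer.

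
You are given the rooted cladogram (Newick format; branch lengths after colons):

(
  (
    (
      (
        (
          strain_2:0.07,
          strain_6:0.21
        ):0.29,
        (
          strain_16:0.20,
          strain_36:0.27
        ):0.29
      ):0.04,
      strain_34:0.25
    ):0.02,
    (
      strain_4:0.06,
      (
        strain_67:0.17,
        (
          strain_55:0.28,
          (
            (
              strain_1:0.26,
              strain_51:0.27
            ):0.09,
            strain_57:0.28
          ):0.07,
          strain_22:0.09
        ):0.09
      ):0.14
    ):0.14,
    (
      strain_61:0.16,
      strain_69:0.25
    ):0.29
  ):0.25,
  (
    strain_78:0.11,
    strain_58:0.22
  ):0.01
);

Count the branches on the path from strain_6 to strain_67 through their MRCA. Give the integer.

7

The MRCA of strain_6 and strain_67 is the node subtending ((((strain_2,strain_6),(strain_16,strain_36)),strain_34),(strain_4,(strain_67,(strain_55,((strain_1,strain_51),strain_57),strain_22))),(strain_61,strain_69)).
From strain_6 up to that node: 4 branches. From strain_67 up to the same node: 3 branches. Total: 4 + 3 = 7.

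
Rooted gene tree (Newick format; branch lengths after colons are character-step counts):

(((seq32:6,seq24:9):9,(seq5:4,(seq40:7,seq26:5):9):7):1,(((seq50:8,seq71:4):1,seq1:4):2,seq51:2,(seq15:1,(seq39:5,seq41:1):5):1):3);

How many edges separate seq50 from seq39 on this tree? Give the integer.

6

The MRCA of seq50 and seq39 is the node subtending (((seq50,seq71),seq1),seq51,(seq15,(seq39,seq41))).
From seq50 up to that node: 3 branches. From seq39 up to the same node: 3 branches. Total: 3 + 3 = 6.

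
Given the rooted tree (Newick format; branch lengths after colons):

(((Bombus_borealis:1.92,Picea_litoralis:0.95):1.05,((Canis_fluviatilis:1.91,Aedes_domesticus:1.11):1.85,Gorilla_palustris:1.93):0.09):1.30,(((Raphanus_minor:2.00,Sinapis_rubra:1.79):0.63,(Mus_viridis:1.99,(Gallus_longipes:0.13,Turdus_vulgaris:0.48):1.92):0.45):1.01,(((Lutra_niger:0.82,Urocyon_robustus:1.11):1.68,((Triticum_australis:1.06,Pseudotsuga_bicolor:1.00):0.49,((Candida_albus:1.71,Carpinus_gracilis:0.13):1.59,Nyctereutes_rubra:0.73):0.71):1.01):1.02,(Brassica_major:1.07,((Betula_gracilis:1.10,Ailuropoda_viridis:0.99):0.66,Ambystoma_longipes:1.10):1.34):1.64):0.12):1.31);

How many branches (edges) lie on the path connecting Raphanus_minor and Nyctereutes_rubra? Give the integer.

The MRCA of Raphanus_minor and Nyctereutes_rubra is the node subtending (((Raphanus_minor,Sinapis_rubra),(Mus_viridis,(Gallus_longipes,Turdus_vulgaris))),(((Lutra_niger,Urocyon_robustus),((Triticum_australis,Pseudotsuga_bicolor),((Candida_albus,Carpinus_gracilis),Nyctereutes_rubra))),(Brassica_major,((Betula_gracilis,Ailuropoda_viridis),Ambystoma_longipes)))).
From Raphanus_minor up to that node: 3 branches. From Nyctereutes_rubra up to the same node: 5 branches. Total: 3 + 5 = 8.

8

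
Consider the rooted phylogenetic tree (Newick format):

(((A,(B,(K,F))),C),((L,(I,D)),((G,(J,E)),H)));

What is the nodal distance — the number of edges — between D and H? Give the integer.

The MRCA of D and H is the node subtending ((L,(I,D)),((G,(J,E)),H)).
From D up to that node: 3 branches. From H up to the same node: 2 branches. Total: 3 + 2 = 5.

5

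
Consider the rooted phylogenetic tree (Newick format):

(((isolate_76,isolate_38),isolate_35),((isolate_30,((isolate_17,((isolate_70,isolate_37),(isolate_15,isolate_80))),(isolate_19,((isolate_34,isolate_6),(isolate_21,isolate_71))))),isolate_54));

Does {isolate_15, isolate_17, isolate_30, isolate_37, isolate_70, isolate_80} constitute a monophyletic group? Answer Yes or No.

The MRCA of the listed taxa subtends (isolate_30,((isolate_17,((isolate_70,isolate_37),(isolate_15,isolate_80))),(isolate_19,((isolate_34,isolate_6),(isolate_21,isolate_71))))).
That clade also contains isolate_19, isolate_21, isolate_34, isolate_6, isolate_71, which are not in the proposed group, so the group is not monophyletic.

No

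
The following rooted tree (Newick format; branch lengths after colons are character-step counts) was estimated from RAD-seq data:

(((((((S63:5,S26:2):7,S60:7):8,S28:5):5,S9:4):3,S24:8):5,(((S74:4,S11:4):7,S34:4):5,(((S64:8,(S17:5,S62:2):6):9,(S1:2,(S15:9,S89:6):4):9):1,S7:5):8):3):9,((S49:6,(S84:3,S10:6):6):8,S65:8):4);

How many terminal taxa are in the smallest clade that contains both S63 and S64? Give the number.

16

The MRCA of S63 and S64 is the node subtending ((((((S63,S26),S60),S28),S9),S24),(((S74,S11),S34),(((S64,(S17,S62)),(S1,(S15,S89))),S7))).
That clade contains 16 terminal taxa: S1, S11, S15, S17, S24, S26, S28, S34, S60, S62, S63, S64, S7, S74, S89, S9.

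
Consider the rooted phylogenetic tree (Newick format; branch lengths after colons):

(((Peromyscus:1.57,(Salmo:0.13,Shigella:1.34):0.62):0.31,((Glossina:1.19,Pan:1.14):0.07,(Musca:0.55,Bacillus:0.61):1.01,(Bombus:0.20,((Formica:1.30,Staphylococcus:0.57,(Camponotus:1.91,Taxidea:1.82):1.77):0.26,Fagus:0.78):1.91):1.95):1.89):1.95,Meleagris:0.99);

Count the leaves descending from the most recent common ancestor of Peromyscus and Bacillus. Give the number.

13

The MRCA of Peromyscus and Bacillus is the node subtending ((Peromyscus,(Salmo,Shigella)),((Glossina,Pan),(Musca,Bacillus),(Bombus,((Formica,Staphylococcus,(Camponotus,Taxidea)),Fagus)))).
That clade contains 13 terminal taxa: Bacillus, Bombus, Camponotus, Fagus, Formica, Glossina, Musca, Pan, Peromyscus, Salmo, Shigella, Staphylococcus, Taxidea.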